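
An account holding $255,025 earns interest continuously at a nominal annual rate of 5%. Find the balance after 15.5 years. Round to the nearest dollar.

$553,555

A = P·e^(rt) = 255,025·e^(0.05·15.5) = 255,025·e^0.775.
e^0.775 ≈ 2.17059212718, so A ≈ 553,555.2572.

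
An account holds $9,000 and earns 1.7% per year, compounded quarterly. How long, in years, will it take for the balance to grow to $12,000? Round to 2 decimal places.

We need (1 + 0.00425)^(4t) = 1.3333, so 4t = ln 1.3333 / ln 1.00425 ≈ 67.8336.
t ≈ 67.8336/4 = 16.9584 years.

16.96 years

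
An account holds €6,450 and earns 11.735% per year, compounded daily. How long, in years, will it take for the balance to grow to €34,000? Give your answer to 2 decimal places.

14.17 years

(1 + 0.000321507)^(365t) = 34,000/6,450 = 5.2713.
365t·ln(1 + 0.000321507) = ln(5.2713); 365t = 1.6623/0.000321455 ≈ 5171.1110.
t ≈ 14.1674 years.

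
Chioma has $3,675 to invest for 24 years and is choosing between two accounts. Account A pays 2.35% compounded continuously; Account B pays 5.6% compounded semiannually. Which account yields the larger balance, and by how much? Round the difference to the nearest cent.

Account B, by $7,373.83

Account A growth factor: e^(0.0235·24) = e^0.564 ≈ 1.757689214; balance ≈ 6,459.5079.
Account B growth factor: (1 + 0.028)^48 ≈ 3.7641723796; balance ≈ 13,833.3335.
Account B is larger by 7,373.8256.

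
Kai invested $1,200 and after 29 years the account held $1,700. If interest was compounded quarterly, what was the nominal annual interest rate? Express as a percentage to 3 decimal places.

1.203%

The 116-period growth factor is 1,700/1,200 = 1.41667.
r/4 = 1.41667^(1/116) − 1 ≈ 0.00300716, so r ≈ 4·0.00300716 = 1.20286%.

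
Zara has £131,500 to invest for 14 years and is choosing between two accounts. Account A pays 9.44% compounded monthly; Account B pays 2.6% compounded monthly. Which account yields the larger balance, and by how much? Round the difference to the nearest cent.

A: (1 + 0.0944/12)^168 ≈ 3.73007674677, so 131,500 × 3.73007674677 ≈ 490,505.0922.
B: (1 + 0.026/12)^168 ≈ 1.43850766913, so 131,500 × 1.43850766913 ≈ 189,163.7585.
Difference ≈ 301,341.3337 in favor of A.

Account A, by £301,341.33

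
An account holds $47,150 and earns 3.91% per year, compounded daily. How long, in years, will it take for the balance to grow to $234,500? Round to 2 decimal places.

We need (1 + 0.000107123)^(365t) = 4.9735, so 365t = ln 4.9735 / ln 1.000107 ≈ 14975.3385.
t ≈ 14975.3385/365 = 41.0283 years.

41.03 years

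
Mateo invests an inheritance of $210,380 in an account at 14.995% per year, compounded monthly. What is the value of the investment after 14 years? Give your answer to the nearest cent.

$1,694,609.18

Growth factor = (1 + 0.14995/12)^168 ≈ 8.054991813558.
A ≈ 210,380 × 8.054991813558 ≈ 1,694,609.1777.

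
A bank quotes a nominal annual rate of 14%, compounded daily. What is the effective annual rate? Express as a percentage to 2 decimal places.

EAR = (1 + 14%/365)^365 − 1 = (1 + 0.000383562)^365 − 1.
(1 + 0.000383562)^365 ≈ 1.150243, so EAR ≈ 15.02429%.

15.02%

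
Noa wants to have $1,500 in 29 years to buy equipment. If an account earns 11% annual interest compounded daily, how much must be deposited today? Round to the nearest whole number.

Periodic rate = 11%/365 = 0.00030137; 10585 periods.
P = 1,500/(1 + 0.11/365)^10585 ≈ 1,500/24.27675751 ≈ 61.7875.

$62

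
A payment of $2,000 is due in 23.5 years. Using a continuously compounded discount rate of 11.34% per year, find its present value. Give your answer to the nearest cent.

P = A·e^(−rt) = 2,000·e^(−2.6649).
e^(−2.6649) ≈ 0.06960631382, so P ≈ 139.2126.

$139.21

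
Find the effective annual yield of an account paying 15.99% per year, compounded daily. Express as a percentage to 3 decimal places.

One year is 365 periods at 0.000438082 each: (1 + 0.000438082)^365 ≈ 1.173352.
EAR = 1.173352 − 1 ≈ 17.33524%.

17.335%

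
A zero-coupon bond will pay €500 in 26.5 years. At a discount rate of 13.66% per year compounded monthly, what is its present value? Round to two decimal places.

€13.67

Periodic rate = 13.66%/12 = 0.0113833; 318 periods.
P = 500/(1 + 0.1366/12)^318 ≈ 500/36.5781757 ≈ 13.6694.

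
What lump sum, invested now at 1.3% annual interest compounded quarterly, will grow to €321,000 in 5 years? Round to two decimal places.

€300,830.36

Growth factor = (1 + 0.00325)^20 ≈ 1.06704655527.
P = 321,000/1.06704655527 ≈ 300,830.3606.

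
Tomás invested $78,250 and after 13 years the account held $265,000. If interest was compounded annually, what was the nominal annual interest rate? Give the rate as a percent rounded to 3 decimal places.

The 13-period growth factor is 265,000/78,250 = 3.38658.
r = 3.38658^(1/13) − 1 ≈ 0.0983756, i.e. 9.83756%.

9.838%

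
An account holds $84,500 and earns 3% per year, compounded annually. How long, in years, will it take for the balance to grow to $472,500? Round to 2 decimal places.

(1 + 0.03)^t = 472,500/84,500 = 5.5917.
t·ln(1 + 0.03) = ln(5.5917); t = 1.7213/0.0295588 ≈ 58.2326.

58.23 years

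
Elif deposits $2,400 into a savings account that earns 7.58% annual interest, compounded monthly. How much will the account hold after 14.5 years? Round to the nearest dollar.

$7,179

Periodic rate = 7.58%/12 = 0.00631667; periods = 12·14.5 = 174.
A = 2,400·(1 + 0.0758/12)^174 ≈ 2,400·2.991106019 ≈ 7,178.6544.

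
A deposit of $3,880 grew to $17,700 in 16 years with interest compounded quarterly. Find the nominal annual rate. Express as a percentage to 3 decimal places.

9.599%

(1 + r/4)^64 = 17,700/3,880 = 4.56186.
1 + r/4 = 4.56186^(1/64) ≈ 1.023998, so r/4 ≈ 0.0239979.
r ≈ 4·0.0239979 = 9.59918%.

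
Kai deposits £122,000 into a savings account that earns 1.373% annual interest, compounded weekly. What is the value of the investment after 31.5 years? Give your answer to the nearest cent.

£188,003.19

Periodic rate = 1.373%/52 = 0.000264038; periods = 52·31.5 = 1638.
A = 122,000·(1 + 0.01373/52)^1638 ≈ 122,000·1.54100979471 ≈ 188,003.1950.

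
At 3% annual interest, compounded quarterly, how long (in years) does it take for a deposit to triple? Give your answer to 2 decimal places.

(1 + 0.0075)^(4t) = 3.
4t = ln 3 / ln(1 + 0.0075) ≈ 1.0986/0.00747201 ≈ 147.0303.
t ≈ 36.7576.

36.76 years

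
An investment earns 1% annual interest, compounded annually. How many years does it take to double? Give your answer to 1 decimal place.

(1 + 0.01)^t = 2.
t = ln 2 / ln(1 + 0.01) ≈ 0.69315/0.00995033 ≈ 69.6607.

69.7 years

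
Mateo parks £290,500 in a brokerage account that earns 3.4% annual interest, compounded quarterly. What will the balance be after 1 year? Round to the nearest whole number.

Periodic rate = 3.4%/4 = 0.0085; periods = 4·1 = 4.
A = 290,500·(1 + 0.0085)^4 ≈ 290,500·1.03443596172 ≈ 300,503.6469.

£300,504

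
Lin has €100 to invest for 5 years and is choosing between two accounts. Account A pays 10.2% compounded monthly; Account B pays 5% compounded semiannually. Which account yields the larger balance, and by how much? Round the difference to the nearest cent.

Account A, by €38.16

Account A growth factor: (1 + 0.0085)^60 ≈ 1.66170587; balance ≈ 166.1706.
Account B growth factor: (1 + 0.025)^10 ≈ 1.28008454; balance ≈ 128.0085.
Account A is larger by 38.1621.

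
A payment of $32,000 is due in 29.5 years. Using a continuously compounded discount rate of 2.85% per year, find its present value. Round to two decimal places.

P = A·e^(−rt) = 32,000·e^(−0.84075).
e^(−0.84075) ≈ 0.43138686192, so P ≈ 13,804.3796.

$13,804.38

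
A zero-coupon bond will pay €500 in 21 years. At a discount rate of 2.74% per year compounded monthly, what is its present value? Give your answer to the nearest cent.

Periodic rate = 2.74%/12 = 0.00228333; 252 periods.
P = 500/(1 + 0.0274/12)^252 ≈ 500/1.77667579 ≈ 281.4244.

€281.42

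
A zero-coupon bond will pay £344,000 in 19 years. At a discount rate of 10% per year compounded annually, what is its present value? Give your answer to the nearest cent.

£56,246.75

Annual rate = 10% = 0.1; 19 periods.
P = 344,000/(1 + 0.1)^19 ≈ 344,000/6.11590904484 ≈ 56,246.7488.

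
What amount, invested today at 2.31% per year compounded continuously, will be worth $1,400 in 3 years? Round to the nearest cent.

P = A·e^(−rt) = 1,400·e^(−0.0693).
e^(−0.0693) ≈ 0.9330467241, so P ≈ 1,306.2654.

$1,306.27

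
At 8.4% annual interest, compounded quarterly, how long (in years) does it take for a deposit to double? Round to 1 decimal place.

(1 + 0.021)^(4t) = 2.
4t = ln 2 / ln(1 + 0.021) ≈ 0.69315/0.0207825 ≈ 33.3524.
t ≈ 8.3381.

8.3 years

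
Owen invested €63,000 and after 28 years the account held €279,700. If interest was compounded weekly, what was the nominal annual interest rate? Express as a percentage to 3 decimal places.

The 1456-period growth factor is 279,700/63,000 = 4.43968.
r/52 = 4.43968^(1/1456) − 1 ≈ 0.00102428, so r ≈ 52·0.00102428 = 5.32624%.

5.326%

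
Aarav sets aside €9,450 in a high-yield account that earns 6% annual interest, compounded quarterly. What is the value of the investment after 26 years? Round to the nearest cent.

Periodic rate = 6%/4 = 0.015; periods = 4·26 = 104.
A = 9,450·(1 + 0.015)^104 ≈ 9,450·4.7040117071 ≈ 44,452.9106.

€44,452.91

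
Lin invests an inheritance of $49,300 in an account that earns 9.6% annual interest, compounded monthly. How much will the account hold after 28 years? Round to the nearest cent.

$717,109.88

Periodic rate = 9.6%/12 = 0.008; periods = 12·28 = 336.
A = 49,300·(1 + 0.008)^336 ≈ 49,300·14.5458394187 ≈ 717,109.8833.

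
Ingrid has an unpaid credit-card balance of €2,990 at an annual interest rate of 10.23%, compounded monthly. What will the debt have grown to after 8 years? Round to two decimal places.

€6,754.47

Growth factor = (1 + 0.008525)^96 ≈ 2.259020405.
A ≈ 2,990 × 2.259020405 ≈ 6,754.4710.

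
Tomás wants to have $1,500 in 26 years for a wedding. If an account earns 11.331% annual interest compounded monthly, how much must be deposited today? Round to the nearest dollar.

Growth factor = (1 + 0.0094425)^312 ≈ 18.76958718.
P = 1,500/18.76958718 ≈ 79.9165.

$80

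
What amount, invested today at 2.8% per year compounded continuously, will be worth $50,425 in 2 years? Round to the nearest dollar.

$47,679

P = A·e^(−rt) = 50,425·e^(−0.056).
e^(−0.056) ≈ 0.94553913589, so P ≈ 47,678.8109.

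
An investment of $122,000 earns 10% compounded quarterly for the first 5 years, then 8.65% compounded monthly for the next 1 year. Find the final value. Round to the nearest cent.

$217,905.84

After 5 years at 10%: 122,000 × 1.63861644029 ≈ 199,911.2057.
Then 1 years at 8.65%: 199,911.2057 × 1.09001311656 ≈ 217,905.8364.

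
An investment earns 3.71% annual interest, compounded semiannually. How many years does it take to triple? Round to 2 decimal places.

29.89 years

(1 + 0.01855)^(2t) = 3.
2t = ln 3 / ln(1 + 0.01855) ≈ 1.0986/0.01838 ≈ 59.7720.
t ≈ 29.8860.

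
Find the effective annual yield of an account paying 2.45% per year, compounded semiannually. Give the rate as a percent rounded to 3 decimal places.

One year is 2 periods at 0.01225 each: (1 + 0.01225)^2 ≈ 1.02465.
EAR = 1.02465 − 1 ≈ 2.46501%.

2.465%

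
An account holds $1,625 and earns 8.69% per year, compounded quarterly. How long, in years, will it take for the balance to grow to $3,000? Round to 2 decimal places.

7.13 years

(1 + 0.021725)^(4t) = 3,000/1,625 = 1.8462.
4t·ln(1 + 0.021725) = ln(1.8462); 4t = 0.6131/0.0214924 ≈ 28.5266.
t ≈ 7.1317 years.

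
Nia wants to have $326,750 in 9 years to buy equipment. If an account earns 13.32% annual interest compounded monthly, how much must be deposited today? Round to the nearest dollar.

$99,186

Periodic rate = 13.32%/12 = 0.0111; 108 periods.
P = 326,750/(1 + 0.0111)^108 ≈ 326,750/3.29430588413 ≈ 99,186.2964.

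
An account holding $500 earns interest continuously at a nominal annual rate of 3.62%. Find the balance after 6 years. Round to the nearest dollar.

A = P·e^(rt) = 500·e^(0.0362·6) = 500·e^0.2172.
e^0.2172 ≈ 1.2425926, so A ≈ 621.2963.

$621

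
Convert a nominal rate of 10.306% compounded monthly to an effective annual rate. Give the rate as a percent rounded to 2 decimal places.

EAR = (1 + 10.306%/12)^12 − 1 = (1 + 0.00858833)^12 − 1.
(1 + 0.00858833)^12 ≈ 1.10807, so EAR ≈ 10.80702%.

10.81%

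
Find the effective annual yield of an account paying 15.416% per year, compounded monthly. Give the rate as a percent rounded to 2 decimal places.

EAR = (1 + 15.416%/12)^12 − 1 = (1 + 0.0128467)^12 − 1.
(1 + 0.0128467)^12 ≈ 1.165533, so EAR ≈ 16.55326%.

16.55%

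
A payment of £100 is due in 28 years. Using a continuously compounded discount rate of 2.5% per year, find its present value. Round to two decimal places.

£49.66

P = A·e^(−rt) = 100·e^(−0.7).
e^(−0.7) ≈ 0.4965853, so P ≈ 49.6585.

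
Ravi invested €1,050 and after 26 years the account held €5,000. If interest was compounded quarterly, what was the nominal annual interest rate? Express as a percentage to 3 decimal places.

6.048%

(1 + r/4)^104 = 5,000/1,050 = 4.7619.
1 + r/4 = 4.7619^(1/104) ≈ 1.015119, so r/4 ≈ 0.0151194.
r ≈ 4·0.0151194 = 6.04775%.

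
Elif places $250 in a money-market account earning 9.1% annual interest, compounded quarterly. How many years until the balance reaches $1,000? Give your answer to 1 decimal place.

15.4 years

(1 + 0.02275)^(4t) = 1,000/250 = 4.
4t·ln(1 + 0.02275) = ln(4); 4t = 1.3863/0.0224951 ≈ 61.6266.
t ≈ 15.4066 years.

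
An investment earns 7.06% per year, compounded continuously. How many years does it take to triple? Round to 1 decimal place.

e^(0.0706t) = 3, so 0.0706t = ln 3 ≈ 1.0986.
t ≈ 1.0986/0.0706 ≈ 15.5611.

15.6 years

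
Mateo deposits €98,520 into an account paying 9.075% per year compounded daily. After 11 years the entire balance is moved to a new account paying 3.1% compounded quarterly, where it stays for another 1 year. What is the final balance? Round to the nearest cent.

Phase 1: 98,520·(1 + 0.09075/365)^4015 ≈ 267,303.7083.
Phase 2: 267,303.7083·(1 + 0.00775)^4 ≈ 275,686.9515.

€275,686.95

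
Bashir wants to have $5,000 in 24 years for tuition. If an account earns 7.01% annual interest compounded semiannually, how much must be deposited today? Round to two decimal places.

$956.81

Periodic rate = 7.01%/2 = 0.03505; 48 periods.
P = 5,000/(1 + 0.03505)^48 ≈ 5,000/5.225692197 ≈ 956.8110.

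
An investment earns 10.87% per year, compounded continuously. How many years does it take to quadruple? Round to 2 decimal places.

12.75 years

e^(0.1087t) = 4, so 0.1087t = ln 4 ≈ 1.3863.
t ≈ 1.3863/0.1087 ≈ 12.7534.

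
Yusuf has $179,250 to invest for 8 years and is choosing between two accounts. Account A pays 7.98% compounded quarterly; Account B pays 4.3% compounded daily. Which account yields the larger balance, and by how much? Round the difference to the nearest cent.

A: (1 + 0.01995)^32 ≈ 1.88158669498, so 179,250 × 1.88158669498 ≈ 337,274.4151.
B: (1 + 0.043/365)^2920 ≈ 1.41055005547, so 179,250 × 1.41055005547 ≈ 252,841.0974.
Difference ≈ 84,433.3176 in favor of A.

Account A, by $84,433.32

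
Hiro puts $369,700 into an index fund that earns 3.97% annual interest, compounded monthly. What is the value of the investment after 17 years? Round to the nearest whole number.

Growth factor = (1 + 0.0397/12)^204 ≈ 1.96165020258.
A ≈ 369,700 × 1.96165020258 ≈ 725,222.0799.

$725,222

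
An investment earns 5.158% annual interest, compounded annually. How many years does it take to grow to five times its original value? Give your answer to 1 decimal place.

32.0 years

(1 + 0.05158)^t = 5.
t = ln 5 / ln(1 + 0.05158) ≈ 1.6094/0.0502938 ≈ 32.0007.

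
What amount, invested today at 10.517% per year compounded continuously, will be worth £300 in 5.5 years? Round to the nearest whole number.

£168

P = A·e^(−rt) = 300·e^(−0.578435).
e^(−0.578435) ≈ 0.560775294, so P ≈ 168.2326.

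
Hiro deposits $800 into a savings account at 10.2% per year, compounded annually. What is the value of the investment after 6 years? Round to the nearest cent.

$1,432.78

Growth factor = (1 + 0.102)^6 ≈ 1.790975179.
A ≈ 800 × 1.790975179 ≈ 1,432.7801.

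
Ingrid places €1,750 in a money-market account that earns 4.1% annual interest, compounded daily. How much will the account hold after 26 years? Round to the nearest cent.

Periodic rate = 4.1%/365 = 0.000112329; periods = 365·26 = 9490.
A = 1,750·(1 + 0.041/365)^9490 ≈ 1,750·2.903567442 ≈ 5,081.2430.

€5,081.24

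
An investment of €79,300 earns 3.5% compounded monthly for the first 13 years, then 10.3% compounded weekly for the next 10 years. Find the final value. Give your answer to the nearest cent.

Phase 1: 79,300·(1 + 0.035/12)^156 ≈ 124,907.8012.
Phase 2: 124,907.8012·(1 + 0.103/52)^520 ≈ 349,518.7203.

€349,518.72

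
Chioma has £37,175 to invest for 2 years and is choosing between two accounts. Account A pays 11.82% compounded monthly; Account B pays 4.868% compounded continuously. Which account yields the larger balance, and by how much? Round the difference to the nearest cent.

A: (1 + 0.00985)^24 ≈ 1.2652165829, so 37,175 × 1.2652165829 ≈ 47,034.4265.
B: e^(0.04868·2) = e^0.09736 ≈ 1.1022571148, so 37,175 × 1.1022571148 ≈ 40,976.4082.
Difference ≈ 6,058.0182 in favor of A.

Account A, by £6,058.02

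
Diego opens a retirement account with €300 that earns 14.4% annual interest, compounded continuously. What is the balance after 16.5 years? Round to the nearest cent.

€3,228.53

A = P·e^(rt) = 300·e^(0.144·16.5) = 300·e^2.376.
e^2.376 ≈ 10.76176958, so A ≈ 3,228.5309.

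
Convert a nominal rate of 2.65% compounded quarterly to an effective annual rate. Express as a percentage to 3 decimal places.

One year is 4 periods at 0.006625 each: (1 + 0.006625)^4 ≈ 1.026765.
EAR = 1.026765 − 1 ≈ 2.67645%.

2.676%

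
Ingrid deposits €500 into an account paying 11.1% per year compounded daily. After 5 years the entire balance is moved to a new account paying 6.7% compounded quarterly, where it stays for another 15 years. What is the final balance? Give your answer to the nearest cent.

€2,359.49

After 5 years at 11.1%: 500 × 1.741794018 ≈ 870.8970.
Then 15 years at 6.7%: 870.8970 × 2.70926112 ≈ 2,359.4874.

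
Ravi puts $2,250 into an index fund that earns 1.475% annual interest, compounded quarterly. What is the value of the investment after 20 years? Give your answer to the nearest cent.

$3,020.40

Periodic rate = 1.475%/4 = 0.0036875; periods = 4·20 = 80.
A = 2,250·(1 + 0.0036875)^80 ≈ 2,250·1.342397812 ≈ 3,020.3951.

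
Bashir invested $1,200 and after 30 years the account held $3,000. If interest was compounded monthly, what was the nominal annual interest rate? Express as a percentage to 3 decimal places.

3.058%

(1 + r/12)^360 = 3,000/1,200 = 2.5.
1 + r/12 = 2.5^(1/360) ≈ 1.002548, so r/12 ≈ 0.00254849.
r ≈ 12·0.00254849 = 3.05819%.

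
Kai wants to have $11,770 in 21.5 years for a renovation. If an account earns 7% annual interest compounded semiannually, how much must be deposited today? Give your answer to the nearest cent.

Periodic rate = 7%/2 = 0.035; 43 periods.
P = 11,770/(1 + 0.035)^43 ≈ 11,770/4.3897020246 ≈ 2,681.2754.

$2,681.28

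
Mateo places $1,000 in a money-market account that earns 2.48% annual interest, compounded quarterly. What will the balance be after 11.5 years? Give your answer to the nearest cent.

Periodic rate = 2.48%/4 = 0.0062; periods = 4·11.5 = 46.
A = 1,000·(1 + 0.0062)^46 ≈ 1,000·1.328857456 ≈ 1,328.8575.

$1,328.86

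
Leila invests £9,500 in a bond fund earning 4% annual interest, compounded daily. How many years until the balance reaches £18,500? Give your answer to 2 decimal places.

16.66 years

We need (1 + 0.000109589)^(365t) = 1.9474, so 365t = ln 1.9474 / ln 1.00011 ≈ 6081.9535.
t ≈ 6081.9535/365 = 16.6629 years.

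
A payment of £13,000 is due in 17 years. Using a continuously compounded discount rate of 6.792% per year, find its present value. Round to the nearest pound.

P = A·e^(−rt) = 13,000·e^(−1.15464).
e^(−1.15464) ≈ 0.31517097803, so P ≈ 4,097.2227.

£4,097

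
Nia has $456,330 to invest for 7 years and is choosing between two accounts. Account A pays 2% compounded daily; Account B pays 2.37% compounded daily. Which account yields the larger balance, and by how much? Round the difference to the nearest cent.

Account B, by $13,771.72

Account A growth factor: (1 + 0.02/365)^2555 ≈ 1.15026938702; balance ≈ 524,902.4294.
Account B growth factor: (1 + 0.0237/365)^2555 ≈ 1.1804486926; balance ≈ 538,674.1519.
Account B is larger by 13,771.7225.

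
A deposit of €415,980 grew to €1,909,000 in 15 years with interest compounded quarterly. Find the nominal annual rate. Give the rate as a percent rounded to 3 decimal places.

10.288%

(1 + r/4)^60 = 1,909,000/415,980 = 4.58916.
1 + r/4 = 4.58916^(1/60) ≈ 1.02572, so r/4 ≈ 0.0257202.
r ≈ 4·0.0257202 = 10.28806%.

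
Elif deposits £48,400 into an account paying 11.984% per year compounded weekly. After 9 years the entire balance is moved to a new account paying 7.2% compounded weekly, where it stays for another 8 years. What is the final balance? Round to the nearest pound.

£252,755

Phase 1: 48,400·(1 + 0.11984/52)^468 ≈ 142,140.9096.
Phase 2: 142,140.9096·(1 + 0.072/52)^416 ≈ 252,754.9609.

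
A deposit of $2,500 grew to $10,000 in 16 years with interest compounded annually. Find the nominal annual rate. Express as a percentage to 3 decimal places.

9.051%

The 16-period growth factor is 10,000/2,500 = 4.
r = 4^(1/16) − 1 ≈ 0.0905077, i.e. 9.05077%.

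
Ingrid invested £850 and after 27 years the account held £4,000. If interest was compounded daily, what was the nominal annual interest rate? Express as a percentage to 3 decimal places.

5.737%

The 9855-period growth factor is 4,000/850 = 4.70588.
r/365 = 4.70588^(1/9855) − 1 ≈ 0.000157173, so r ≈ 365·0.000157173 = 5.73680%.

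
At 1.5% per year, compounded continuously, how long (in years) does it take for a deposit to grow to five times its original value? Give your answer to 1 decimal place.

107.3 years

e^(0.015t) = 5, so 0.015t = ln 5 ≈ 1.6094.
t ≈ 1.6094/0.015 ≈ 107.2959.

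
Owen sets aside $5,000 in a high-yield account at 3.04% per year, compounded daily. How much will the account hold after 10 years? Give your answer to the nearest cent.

Periodic rate = 3.04%/365 = 0.0000832877; periods = 365·10 = 3650.
A = 5,000·(1 + 0.0304/365)^3650 ≈ 5,000·1.3552519 ≈ 6,776.2595.

$6,776.26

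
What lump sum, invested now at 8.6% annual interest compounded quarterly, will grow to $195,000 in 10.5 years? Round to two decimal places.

$79,803.70

Periodic rate = 8.6%/4 = 0.0215; 42 periods.
P = 195,000/(1 + 0.0215)^42 ≈ 195,000/2.44349570884 ≈ 79,803.7006.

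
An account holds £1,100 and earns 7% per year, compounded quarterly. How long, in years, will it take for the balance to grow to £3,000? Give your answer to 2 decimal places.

14.46 years

(1 + 0.0175)^(4t) = 3,000/1,100 = 2.7273.
4t·ln(1 + 0.0175) = ln(2.7273); 4t = 1.0033/0.0173486 ≈ 57.8317.
t ≈ 14.4579 years.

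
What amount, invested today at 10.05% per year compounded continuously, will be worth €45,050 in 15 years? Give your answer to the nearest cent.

P = A·e^(−rt) = 45,050·e^(−1.5075).
e^(−1.5075) ≈ 0.22146294382, so P ≈ 9,976.9056.

€9,976.91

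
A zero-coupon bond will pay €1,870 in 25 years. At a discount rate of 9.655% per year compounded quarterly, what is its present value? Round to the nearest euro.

Periodic rate = 9.655%/4 = 0.0241375; 100 periods.
P = 1,870/(1 + 0.0241375)^100 ≈ 1,870/10.85992594 ≈ 172.1927.

€172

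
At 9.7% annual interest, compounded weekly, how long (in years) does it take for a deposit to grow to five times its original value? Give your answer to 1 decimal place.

16.6 years

(1 + 0.00186538)^(52t) = 5.
52t = ln 5 / ln(1 + 0.00186538) ≈ 1.6094/0.00186365 ≈ 863.5959.
t ≈ 16.6076.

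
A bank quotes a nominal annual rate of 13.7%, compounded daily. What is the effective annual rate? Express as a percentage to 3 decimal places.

One year is 365 periods at 0.000375342 each: (1 + 0.000375342)^365 ≈ 1.146799.
EAR = 1.146799 − 1 ≈ 14.67987%.

14.680%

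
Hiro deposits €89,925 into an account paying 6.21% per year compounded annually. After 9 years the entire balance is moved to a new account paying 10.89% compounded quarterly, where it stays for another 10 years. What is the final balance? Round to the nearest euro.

€452,890

After 9 years at 6.21%: 89,925 × 1.71984251074 ≈ 154,656.8378.
Then 10 years at 10.89%: 154,656.8378 × 2.92835158737 ≈ 452,889.5964.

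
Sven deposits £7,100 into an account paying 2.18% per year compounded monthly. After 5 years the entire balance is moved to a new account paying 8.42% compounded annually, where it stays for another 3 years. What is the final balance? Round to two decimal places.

After 5 years at 2.18%: 7,100 × 1.115052079 ≈ 7,916.8698.
Then 3 years at 8.42%: 7,916.8698 × 1.2744658677 ≈ 10,089.7803.

£10,089.78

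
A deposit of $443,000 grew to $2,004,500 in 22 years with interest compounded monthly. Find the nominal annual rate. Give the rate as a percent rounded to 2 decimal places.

(1 + r/12)^264 = 2,004,500/443,000 = 4.52483.
1 + r/12 = 4.52483^(1/264) ≈ 1.005734, so r/12 ≈ 0.00573449.
r ≈ 12·0.00573449 = 6.88138%.

6.88%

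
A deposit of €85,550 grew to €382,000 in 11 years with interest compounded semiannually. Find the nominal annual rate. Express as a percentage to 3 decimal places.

14.076%

(1 + r/2)^22 = 382,000/85,550 = 4.46523.
1 + r/2 = 4.46523^(1/22) ≈ 1.070381, so r/2 ≈ 0.0703809.
r ≈ 2·0.0703809 = 14.07617%.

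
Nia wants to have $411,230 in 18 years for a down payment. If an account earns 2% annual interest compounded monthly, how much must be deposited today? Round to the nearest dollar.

Growth factor = (1 + 0.02/12)^216 ≈ 1.43289995727.
P = 411,230/1.43289995727 ≈ 286,991.4246.

$286,991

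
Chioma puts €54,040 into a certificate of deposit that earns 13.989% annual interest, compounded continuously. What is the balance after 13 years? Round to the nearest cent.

€333,050.63

A = P·e^(rt) = 54,040·e^(0.13989·13) = 54,040·e^1.81857.
e^1.81857 ≈ 6.16303899971, so A ≈ 333,050.6275.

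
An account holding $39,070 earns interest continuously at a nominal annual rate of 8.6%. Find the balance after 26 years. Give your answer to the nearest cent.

$365,532.40

A = P·e^(rt) = 39,070·e^(0.086·26) = 39,070·e^2.236.
e^2.236 ≈ 9.35583300885, so A ≈ 365,532.3957.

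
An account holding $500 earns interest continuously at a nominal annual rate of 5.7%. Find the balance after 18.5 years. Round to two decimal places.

$1,435.27

A = P·e^(rt) = 500·e^(0.057·18.5) = 500·e^1.0545.
e^1.0545 ≈ 2.870539525, so A ≈ 1,435.2698.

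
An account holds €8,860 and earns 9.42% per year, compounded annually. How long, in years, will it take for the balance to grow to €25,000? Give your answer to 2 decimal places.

11.52 years

(1 + 0.0942)^t = 25,000/8,860 = 2.8217.
t·ln(1 + 0.0942) = ln(2.8217); t = 1.0373/0.0900235 ≈ 11.5229.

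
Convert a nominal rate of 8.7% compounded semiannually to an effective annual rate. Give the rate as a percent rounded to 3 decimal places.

8.889%

One year is 2 periods at 0.0435 each: (1 + 0.0435)^2 ≈ 1.088892.
EAR = 1.088892 − 1 ≈ 8.88923%.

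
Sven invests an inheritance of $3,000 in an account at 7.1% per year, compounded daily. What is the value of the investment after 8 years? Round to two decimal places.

Growth factor = (1 + 0.071/365)^2920 ≈ 1.764636576.
A ≈ 3,000 × 1.764636576 ≈ 5,293.9097.

$5,293.91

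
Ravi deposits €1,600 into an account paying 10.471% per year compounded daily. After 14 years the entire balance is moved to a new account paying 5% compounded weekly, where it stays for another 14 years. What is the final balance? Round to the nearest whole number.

€13,949

After 14 years at 10.471%: 1,600 × 4.3307024963 ≈ 6,929.1240.
Then 14 years at 5%: 6,929.1240 × 2.0130755502 ≈ 13,948.8501.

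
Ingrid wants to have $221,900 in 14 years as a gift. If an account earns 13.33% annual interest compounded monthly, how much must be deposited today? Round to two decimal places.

Growth factor = (1 + 0.1333/12)^168 ≈ 6.39752335859.
P = 221,900/6.39752335859 ≈ 34,685.2974.

$34,685.30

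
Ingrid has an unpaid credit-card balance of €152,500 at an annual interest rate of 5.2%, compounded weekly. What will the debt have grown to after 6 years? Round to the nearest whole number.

€208,306

Growth factor = (1 + 0.001)^312 ≈ 1.36594173147.
A ≈ 152,500 × 1.36594173147 ≈ 208,306.1140.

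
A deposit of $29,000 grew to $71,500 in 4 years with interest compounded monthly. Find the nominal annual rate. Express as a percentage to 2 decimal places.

22.77%

The 48-period growth factor is 71,500/29,000 = 2.46552.
r/12 = 2.46552^(1/48) − 1 ≈ 0.0189779, so r ≈ 12·0.0189779 = 22.77344%.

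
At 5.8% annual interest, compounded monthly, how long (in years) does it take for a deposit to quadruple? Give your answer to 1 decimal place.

(1 + 0.00483333)^(12t) = 4.
12t = ln 4 / ln(1 + 0.00483333) ≈ 1.3863/0.00482169 ≈ 287.5121.
t ≈ 23.9593.

24.0 years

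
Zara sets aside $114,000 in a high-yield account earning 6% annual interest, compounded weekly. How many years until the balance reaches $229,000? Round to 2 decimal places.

(1 + 0.00115385)^(52t) = 229,000/114,000 = 2.0088.
52t·ln(1 + 0.00115385) = ln(2.0088); 52t = 0.69752/0.00115318 ≈ 604.8691.
t ≈ 11.6321 years.

11.63 years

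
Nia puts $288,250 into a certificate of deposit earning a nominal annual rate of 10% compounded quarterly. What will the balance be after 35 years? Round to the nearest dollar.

$9,143,458

Growth factor = (1 + 0.025)^140 ≈ 31.72058257123.
A ≈ 288,250 × 31.72058257123 ≈ 9,143,457.9262.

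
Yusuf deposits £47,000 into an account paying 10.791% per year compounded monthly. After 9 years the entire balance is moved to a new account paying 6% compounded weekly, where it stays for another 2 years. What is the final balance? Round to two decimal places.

£139,341.49

Phase 1: 47,000·(1 + 0.0089925)^108 ≈ 123,593.3686.
Phase 2: 123,593.3686·(1 + 0.06/52)^104 ≈ 139,341.4944.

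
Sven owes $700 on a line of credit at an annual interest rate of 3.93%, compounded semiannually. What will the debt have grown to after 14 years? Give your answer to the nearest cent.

Periodic rate = 3.93%/2 = 0.01965; periods = 2·14 = 28.
A = 700·(1 + 0.01965)^28 ≈ 700·1.724373976 ≈ 1,207.0618.

$1,207.06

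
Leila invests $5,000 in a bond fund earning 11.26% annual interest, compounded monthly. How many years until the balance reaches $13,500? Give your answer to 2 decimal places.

8.86 years

(1 + 0.00938333)^(12t) = 13,500/5,000 = 2.7.
12t·ln(1 + 0.00938333) = ln(2.7); 12t = 0.99325/0.00933958 ≈ 106.3486.
t ≈ 8.8624 years.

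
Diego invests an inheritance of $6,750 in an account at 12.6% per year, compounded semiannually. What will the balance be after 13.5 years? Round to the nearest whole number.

$35,132

Periodic rate = 12.6%/2 = 0.063; periods = 2·13.5 = 27.
A = 6,750·(1 + 0.063)^27 ≈ 6,750·5.2047292463 ≈ 35,131.9224.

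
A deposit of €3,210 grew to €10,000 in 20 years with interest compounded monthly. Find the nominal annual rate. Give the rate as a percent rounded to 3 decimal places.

5.695%

The 240-period growth factor is 10,000/3,210 = 3.11526.
r/12 = 3.11526^(1/240) − 1 ≈ 0.00474587, so r ≈ 12·0.00474587 = 5.69504%.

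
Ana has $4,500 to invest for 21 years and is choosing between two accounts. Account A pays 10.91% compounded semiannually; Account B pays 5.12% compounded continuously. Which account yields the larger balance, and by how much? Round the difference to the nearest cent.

Account A, by $28,695.02

A: (1 + 0.05455)^42 ≈ 9.3072502879, so 4,500 × 9.3072502879 ≈ 41,882.6263.
B: e^(0.0512·21) = e^1.0752 ≈ 2.9305789577, so 4,500 × 2.9305789577 ≈ 13,187.6053.
Difference ≈ 28,695.0210 in favor of A.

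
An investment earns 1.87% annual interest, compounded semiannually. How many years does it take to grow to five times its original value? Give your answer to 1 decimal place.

86.5 years

(1 + 0.00935)^(2t) = 5.
2t = ln 5 / ln(1 + 0.00935) ≈ 1.6094/0.00930656 ≈ 172.9359.
t ≈ 86.4679.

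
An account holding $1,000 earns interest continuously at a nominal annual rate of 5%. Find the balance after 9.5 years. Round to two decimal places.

A = P·e^(rt) = 1,000·e^(0.05·9.5) = 1,000·e^0.475.
e^0.475 ≈ 1.608014197, so A ≈ 1,608.0142.

$1,608.01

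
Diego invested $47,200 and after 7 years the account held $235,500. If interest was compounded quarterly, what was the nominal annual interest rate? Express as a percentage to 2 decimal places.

(1 + r/4)^28 = 235,500/47,200 = 4.98941.
1 + r/4 = 4.98941^(1/28) ≈ 1.059084, so r/4 ≈ 0.0590838.
r ≈ 4·0.0590838 = 23.63351%.

23.63%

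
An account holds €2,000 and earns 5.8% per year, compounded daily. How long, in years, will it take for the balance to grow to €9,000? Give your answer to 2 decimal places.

25.93 years

We need (1 + 0.000158904)^(365t) = 4.5, so 365t = ln 4.5 / ln 1.000159 ≈ 9466.0667.
t ≈ 9466.0667/365 = 25.9344 years.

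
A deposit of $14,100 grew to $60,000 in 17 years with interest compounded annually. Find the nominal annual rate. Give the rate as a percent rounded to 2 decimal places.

8.89%

The 17-period growth factor is 60,000/14,100 = 4.25532.
r = 4.25532^(1/17) − 1 ≈ 0.0889201, i.e. 8.89201%.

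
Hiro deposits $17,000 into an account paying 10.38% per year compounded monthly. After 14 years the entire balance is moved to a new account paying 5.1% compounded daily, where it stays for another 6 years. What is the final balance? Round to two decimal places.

After 14 years at 10.38%: 17,000 × 4.2501357368 ≈ 72,252.3075.
Then 6 years at 5.1%: 72,252.3075 × 1.3579532785 ≈ 98,115.2579.

$98,115.26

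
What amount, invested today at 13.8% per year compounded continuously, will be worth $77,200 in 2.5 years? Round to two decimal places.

$54,674.61

P = A·e^(−rt) = 77,200·e^(−0.345).
e^(−0.345) ≈ 0.70822035347, so P ≈ 54,674.6113.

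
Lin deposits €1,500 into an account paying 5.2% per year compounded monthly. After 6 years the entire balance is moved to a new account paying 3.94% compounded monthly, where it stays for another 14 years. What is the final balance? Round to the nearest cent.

€3,551.92

After 6 years at 5.2%: 1,500 × 1.365234142 ≈ 2,047.8512.
Then 14 years at 3.94%: 2,047.8512 × 1.734460535 ≈ 3,551.9171.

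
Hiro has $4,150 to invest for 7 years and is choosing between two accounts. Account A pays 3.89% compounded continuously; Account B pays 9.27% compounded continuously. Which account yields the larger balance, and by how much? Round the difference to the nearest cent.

Account B, by $2,491.88

Account A growth factor: e^(0.0389·7) = e^0.2723 ≈ 1.312980836; balance ≈ 5,448.8705.
Account B growth factor: e^(0.0927·7) = e^0.6489 ≈ 1.913434893; balance ≈ 7,940.7548.
Account B is larger by 2,491.8843.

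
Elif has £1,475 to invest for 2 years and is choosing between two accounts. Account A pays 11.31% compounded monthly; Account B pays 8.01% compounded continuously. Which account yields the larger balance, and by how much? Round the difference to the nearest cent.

A: (1 + 0.009425)^24 ≈ 1.25249891, so 1,475 × 1.25249891 ≈ 1,847.4359.
B: e^(0.0801·2) = e^0.1602 ≈ 1.173745597, so 1,475 × 1.173745597 ≈ 1,731.2748.
Difference ≈ 116.1611 in favor of A.

Account A, by £116.16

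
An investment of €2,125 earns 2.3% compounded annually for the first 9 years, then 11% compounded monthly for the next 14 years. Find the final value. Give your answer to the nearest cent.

Phase 1: 2,125·(1 + 0.023)^9 ≈ 2,607.5920.
Phase 2: 2,607.5920·(1 + 0.11/12)^168 ≈ 12,078.3149.

€12,078.31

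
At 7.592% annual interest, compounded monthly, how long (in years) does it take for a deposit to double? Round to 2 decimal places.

9.16 years

(1 + 0.00632667)^(12t) = 2.
12t = ln 2 / ln(1 + 0.00632667) ≈ 0.69315/0.00630674 ≈ 109.9058.
t ≈ 9.1588.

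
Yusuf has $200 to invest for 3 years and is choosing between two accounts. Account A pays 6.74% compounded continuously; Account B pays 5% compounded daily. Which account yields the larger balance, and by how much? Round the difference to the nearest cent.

Account A, by $12.45

A: e^(0.0674·3) = e^0.2022 ≈ 1.2240928, so 200 × 1.2240928 ≈ 244.8186.
B: (1 + 0.05/365)^1095 ≈ 1.16182231, so 200 × 1.16182231 ≈ 232.3645.
Difference ≈ 12.4541 in favor of A.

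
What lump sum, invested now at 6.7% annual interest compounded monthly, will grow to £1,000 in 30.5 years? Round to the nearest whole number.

Growth factor = (1 + 0.067/12)^366 ≈ 7.67383411.
P = 1,000/7.67383411 ≈ 130.3130.

£130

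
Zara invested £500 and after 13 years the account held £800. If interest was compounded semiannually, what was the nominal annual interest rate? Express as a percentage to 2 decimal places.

3.65%

The 26-period growth factor is 800/500 = 1.6.
r/2 = 1.6^(1/26) − 1 ≈ 0.0182414, so r ≈ 2·0.0182414 = 3.64829%.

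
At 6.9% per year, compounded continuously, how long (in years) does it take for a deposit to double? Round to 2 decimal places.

10.05 years

e^(0.069t) = 2, so 0.069t = ln 2 ≈ 0.69315.
t ≈ 0.69315/0.069 ≈ 10.0456.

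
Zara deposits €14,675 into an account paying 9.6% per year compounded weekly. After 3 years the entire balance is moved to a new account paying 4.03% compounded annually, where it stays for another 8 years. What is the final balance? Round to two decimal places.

€26,841.60

Phase 1: 14,675·(1 + 0.096/52)^156 ≈ 19,567.6921.
Phase 2: 19,567.6921·(1 + 0.0403)^8 ≈ 26,841.5997.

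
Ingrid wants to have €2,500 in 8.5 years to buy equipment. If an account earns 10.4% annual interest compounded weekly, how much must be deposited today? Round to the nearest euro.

€1,034

Periodic rate = 10.4%/52 = 0.002; 442 periods.
P = 2,500/(1 + 0.002)^442 ≈ 2,500/2.418426633 ≈ 1,033.7299.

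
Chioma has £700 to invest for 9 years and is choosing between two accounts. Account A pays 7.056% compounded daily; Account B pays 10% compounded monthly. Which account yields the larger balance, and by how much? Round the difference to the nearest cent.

Account B, by £394.43

Account A growth factor: (1 + 0.07056/365)^3285 ≈ 1.88698181; balance ≈ 1,320.8873.
Account B growth factor: (1 + 0.1/12)^108 ≈ 2.450447605; balance ≈ 1,715.3133.
Account B is larger by 394.4261.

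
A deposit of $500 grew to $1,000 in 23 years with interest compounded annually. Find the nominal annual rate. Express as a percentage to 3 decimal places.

3.060%

The 23-period growth factor is 1,000/500 = 2.
r = 2^(1/23) − 1 ≈ 0.0305955, i.e. 3.05955%.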